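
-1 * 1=-1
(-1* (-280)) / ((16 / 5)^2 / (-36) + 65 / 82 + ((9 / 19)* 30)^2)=1864926000 / 1348390097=1.38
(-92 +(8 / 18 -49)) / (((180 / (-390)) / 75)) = 411125 / 18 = 22840.28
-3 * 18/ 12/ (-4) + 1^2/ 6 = 31/ 24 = 1.29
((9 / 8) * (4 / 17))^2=81 / 1156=0.07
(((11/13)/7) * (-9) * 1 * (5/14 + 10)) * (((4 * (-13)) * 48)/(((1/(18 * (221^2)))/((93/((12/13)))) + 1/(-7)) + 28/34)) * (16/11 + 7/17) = 91121392705824/1181670091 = 77112.38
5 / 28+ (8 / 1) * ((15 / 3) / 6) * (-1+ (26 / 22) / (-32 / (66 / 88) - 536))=-26605 / 4092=-6.50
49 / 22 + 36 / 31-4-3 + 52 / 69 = -134483 / 47058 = -2.86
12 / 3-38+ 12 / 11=-362 / 11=-32.91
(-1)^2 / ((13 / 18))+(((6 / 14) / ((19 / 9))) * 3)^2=403695 / 229957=1.76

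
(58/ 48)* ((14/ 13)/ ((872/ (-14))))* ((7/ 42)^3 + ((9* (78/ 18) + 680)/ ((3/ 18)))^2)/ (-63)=816037413611/ 132223104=6171.67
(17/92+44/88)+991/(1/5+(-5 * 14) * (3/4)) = -878771/48116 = -18.26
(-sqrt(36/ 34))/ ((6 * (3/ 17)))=-sqrt(34)/ 6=-0.97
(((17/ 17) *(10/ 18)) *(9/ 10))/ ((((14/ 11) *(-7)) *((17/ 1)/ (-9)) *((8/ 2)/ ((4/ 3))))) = 33/ 3332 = 0.01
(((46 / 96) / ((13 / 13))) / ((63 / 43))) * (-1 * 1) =-989 / 3024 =-0.33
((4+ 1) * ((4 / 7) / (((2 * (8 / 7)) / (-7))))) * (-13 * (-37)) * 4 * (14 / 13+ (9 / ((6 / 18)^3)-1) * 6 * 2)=-48906970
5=5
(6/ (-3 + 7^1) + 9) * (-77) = -1617/ 2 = -808.50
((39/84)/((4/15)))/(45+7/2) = 195/5432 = 0.04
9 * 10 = 90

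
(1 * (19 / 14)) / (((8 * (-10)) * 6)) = -19 / 6720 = -0.00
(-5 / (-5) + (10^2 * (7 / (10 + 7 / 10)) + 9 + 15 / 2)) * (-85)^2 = 128207625 / 214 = 599101.05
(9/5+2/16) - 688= -27443/40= -686.08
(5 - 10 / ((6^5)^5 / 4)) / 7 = 17768930018706063355 / 24876502026188488704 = 0.71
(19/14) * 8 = 76/7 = 10.86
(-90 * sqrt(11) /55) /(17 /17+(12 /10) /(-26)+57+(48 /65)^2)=-76050 * sqrt(11) /2718749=-0.09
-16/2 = -8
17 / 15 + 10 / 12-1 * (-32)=1019 / 30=33.97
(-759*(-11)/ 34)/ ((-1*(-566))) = 8349/ 19244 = 0.43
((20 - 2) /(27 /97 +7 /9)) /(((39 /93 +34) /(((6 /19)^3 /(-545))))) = -542376 /18956184005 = -0.00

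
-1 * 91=-91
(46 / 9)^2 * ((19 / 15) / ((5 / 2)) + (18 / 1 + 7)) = 4047908 / 6075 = 666.32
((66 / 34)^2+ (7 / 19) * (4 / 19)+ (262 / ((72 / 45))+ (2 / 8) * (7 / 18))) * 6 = 1259657125 / 1251948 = 1006.16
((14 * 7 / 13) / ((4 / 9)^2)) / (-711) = -441 / 8216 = -0.05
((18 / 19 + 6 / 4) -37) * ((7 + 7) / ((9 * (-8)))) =9191 / 1368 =6.72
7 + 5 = 12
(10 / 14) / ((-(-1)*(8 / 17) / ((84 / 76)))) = 255 / 152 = 1.68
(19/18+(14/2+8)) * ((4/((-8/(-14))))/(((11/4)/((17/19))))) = 68782/1881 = 36.57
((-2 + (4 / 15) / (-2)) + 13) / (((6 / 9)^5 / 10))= 13203 / 16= 825.19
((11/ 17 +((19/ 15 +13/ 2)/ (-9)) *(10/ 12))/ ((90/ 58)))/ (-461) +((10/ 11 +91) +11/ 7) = 93.48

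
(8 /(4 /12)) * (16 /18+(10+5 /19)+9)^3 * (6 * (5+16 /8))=4583147580032 /555579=8249317.52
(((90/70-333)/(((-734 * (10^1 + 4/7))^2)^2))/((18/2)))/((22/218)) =-4822923/47871144212750962048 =-0.00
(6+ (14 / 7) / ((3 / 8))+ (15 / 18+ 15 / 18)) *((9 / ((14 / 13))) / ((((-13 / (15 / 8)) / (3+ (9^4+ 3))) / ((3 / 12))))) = -11525085 / 448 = -25725.64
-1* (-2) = 2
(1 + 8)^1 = 9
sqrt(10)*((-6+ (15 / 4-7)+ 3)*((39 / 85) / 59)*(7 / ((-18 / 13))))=5915*sqrt(10) / 24072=0.78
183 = 183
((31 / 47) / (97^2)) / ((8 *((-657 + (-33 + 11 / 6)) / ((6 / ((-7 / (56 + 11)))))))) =18693 / 25563142738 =0.00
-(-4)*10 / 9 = 40 / 9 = 4.44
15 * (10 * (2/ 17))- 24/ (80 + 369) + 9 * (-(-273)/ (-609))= 3001407/ 221357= 13.56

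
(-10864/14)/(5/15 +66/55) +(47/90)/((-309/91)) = -323806771/639630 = -506.24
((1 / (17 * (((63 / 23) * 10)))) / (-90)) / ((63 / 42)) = -23 / 1445850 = -0.00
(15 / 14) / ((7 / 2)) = 15 / 49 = 0.31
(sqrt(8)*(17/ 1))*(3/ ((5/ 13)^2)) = 17238*sqrt(2)/ 25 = 975.13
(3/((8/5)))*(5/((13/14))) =525/52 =10.10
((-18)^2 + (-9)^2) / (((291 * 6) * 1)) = 45 / 194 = 0.23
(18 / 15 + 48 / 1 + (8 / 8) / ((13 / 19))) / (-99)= -3293 / 6435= -0.51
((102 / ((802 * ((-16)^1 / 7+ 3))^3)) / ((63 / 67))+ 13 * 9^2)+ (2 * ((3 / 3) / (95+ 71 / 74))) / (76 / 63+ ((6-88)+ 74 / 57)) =637212923121827458177 / 605140628137360500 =1053.00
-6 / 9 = -2 / 3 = -0.67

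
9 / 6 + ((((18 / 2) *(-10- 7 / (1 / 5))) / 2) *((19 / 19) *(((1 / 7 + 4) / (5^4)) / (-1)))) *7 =1362 / 125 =10.90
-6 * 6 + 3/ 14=-501/ 14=-35.79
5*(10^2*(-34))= -17000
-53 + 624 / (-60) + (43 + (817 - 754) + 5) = 238 / 5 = 47.60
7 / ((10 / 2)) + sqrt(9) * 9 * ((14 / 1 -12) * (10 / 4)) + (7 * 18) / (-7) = 118.40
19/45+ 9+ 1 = 469/45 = 10.42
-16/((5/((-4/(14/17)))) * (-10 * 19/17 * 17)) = -272/3325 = -0.08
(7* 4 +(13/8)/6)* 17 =23069/48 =480.60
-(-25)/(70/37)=185/14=13.21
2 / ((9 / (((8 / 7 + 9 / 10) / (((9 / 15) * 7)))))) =143 / 1323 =0.11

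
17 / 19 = 0.89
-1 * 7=-7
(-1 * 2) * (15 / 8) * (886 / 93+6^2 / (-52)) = -53405 / 1612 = -33.13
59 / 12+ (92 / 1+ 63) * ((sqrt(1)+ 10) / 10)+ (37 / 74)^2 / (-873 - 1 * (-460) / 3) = 2272343 / 12954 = 175.42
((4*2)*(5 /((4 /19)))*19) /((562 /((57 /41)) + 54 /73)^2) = 31251627405 /1419855150368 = 0.02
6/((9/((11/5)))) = 22/15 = 1.47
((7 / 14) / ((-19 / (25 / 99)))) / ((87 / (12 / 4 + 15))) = -25 / 18183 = -0.00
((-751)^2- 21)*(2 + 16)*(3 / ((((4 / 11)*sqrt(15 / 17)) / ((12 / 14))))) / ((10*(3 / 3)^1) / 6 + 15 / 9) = 50250618*sqrt(255) / 35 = 22926800.56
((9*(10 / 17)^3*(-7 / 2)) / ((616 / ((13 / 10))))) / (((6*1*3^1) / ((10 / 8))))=-1625 / 1729376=-0.00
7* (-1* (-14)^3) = 19208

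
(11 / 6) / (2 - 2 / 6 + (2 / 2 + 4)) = 11 / 40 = 0.28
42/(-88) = -21/44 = -0.48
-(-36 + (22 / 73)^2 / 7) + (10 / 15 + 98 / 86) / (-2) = 35.08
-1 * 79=-79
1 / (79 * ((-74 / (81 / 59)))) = -81 / 344914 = -0.00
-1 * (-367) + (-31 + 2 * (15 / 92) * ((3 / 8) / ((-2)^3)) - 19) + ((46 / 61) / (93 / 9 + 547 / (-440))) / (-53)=36201347783021 / 114205906048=316.98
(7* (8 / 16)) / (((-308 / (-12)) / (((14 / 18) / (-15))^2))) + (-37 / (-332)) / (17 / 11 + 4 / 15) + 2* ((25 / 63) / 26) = 4290223337 / 46435088700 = 0.09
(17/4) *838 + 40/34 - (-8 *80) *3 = 186411/34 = 5482.68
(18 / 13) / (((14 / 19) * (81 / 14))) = 38 / 117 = 0.32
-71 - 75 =-146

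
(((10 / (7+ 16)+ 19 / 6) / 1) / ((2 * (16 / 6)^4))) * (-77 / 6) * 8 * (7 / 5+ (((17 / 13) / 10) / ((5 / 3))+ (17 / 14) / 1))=-150708789 / 15308800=-9.84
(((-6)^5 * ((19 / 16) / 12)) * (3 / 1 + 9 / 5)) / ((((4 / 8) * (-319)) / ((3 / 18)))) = 6156 / 1595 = 3.86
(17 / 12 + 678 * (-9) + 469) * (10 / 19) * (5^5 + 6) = -1057949245 / 114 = -9280256.54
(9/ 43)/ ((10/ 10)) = 9/ 43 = 0.21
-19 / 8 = -2.38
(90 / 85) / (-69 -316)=-18 / 6545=-0.00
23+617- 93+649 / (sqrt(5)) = 837.24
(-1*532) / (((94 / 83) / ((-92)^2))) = -186868192 / 47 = -3975918.98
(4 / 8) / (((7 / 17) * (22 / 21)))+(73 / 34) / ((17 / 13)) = 35617 / 12716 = 2.80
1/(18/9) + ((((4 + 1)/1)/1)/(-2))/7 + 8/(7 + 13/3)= 101/119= 0.85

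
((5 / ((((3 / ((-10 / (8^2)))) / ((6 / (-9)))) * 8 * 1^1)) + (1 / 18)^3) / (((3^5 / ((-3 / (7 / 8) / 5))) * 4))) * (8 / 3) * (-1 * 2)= 2041 / 24800580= 0.00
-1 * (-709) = 709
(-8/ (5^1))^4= 4096/ 625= 6.55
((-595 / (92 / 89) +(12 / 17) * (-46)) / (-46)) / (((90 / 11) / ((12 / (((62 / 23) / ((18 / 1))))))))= 129.46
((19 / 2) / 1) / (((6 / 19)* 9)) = 361 / 108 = 3.34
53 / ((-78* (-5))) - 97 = -37777 / 390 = -96.86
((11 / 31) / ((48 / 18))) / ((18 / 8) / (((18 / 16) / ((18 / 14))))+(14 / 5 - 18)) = -1155 / 109616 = -0.01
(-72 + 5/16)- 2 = -73.69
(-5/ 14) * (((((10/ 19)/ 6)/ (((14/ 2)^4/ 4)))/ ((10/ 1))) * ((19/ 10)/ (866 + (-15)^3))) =1/ 253012578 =0.00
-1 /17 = -0.06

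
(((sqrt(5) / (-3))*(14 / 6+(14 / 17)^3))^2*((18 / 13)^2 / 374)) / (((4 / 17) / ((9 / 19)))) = 81752405805 / 1705126149298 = 0.05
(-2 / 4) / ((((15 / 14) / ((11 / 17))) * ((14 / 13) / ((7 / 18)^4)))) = -343343 / 53537760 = -0.01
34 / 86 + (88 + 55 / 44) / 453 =15385 / 25972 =0.59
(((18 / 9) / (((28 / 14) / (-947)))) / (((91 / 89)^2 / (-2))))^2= 225071225635876 / 68574961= 3282119.63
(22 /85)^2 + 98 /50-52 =-72211 /1445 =-49.97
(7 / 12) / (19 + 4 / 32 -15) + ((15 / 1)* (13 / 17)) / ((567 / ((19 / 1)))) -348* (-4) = 49216039 / 35343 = 1392.53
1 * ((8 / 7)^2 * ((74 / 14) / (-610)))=-1184 / 104615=-0.01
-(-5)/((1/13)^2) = 845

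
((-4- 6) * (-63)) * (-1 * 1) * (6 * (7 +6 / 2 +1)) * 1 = -41580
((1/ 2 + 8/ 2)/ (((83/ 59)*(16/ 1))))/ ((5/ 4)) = 531/ 3320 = 0.16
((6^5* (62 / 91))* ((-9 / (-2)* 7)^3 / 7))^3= 29083761077771092937061888 / 2197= 13237943139631812898070.95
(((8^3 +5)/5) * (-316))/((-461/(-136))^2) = -3021728512/1062605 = -2843.70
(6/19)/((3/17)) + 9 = 205/19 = 10.79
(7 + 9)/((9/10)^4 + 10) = 160000/106561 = 1.50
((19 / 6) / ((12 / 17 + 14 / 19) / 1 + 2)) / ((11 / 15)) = 30685 / 24464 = 1.25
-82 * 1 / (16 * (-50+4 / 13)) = 533 / 5168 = 0.10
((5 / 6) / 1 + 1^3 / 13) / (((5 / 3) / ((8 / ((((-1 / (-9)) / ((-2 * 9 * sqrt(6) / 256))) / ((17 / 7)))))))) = -16.45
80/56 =10/7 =1.43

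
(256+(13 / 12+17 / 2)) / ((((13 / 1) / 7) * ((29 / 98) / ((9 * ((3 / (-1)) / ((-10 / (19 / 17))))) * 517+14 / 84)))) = 754030.59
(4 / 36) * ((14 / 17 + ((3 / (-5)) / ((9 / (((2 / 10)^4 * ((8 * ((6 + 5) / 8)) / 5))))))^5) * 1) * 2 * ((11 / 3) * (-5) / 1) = -69703906774520873963204426 / 20775385200977325439453125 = -3.36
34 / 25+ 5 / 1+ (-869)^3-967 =-16405896741 / 25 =-656235869.64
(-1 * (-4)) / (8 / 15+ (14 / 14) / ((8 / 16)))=1.58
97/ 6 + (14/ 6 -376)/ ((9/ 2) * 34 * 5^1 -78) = 64397/ 4122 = 15.62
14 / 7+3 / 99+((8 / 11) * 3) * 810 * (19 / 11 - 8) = -4023343 / 363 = -11083.59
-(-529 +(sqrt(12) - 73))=598.54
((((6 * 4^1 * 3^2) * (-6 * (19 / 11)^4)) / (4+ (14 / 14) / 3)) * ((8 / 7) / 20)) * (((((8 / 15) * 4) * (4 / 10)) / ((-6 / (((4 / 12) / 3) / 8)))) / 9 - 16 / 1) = 1216067996288 / 499624125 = 2433.97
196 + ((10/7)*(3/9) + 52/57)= 78758/399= 197.39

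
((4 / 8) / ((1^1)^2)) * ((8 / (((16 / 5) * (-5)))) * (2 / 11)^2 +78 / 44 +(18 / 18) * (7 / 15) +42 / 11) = 3.02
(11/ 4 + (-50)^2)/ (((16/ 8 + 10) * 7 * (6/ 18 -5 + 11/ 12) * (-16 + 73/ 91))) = 43381/ 82980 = 0.52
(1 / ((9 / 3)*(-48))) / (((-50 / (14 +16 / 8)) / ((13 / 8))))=13 / 3600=0.00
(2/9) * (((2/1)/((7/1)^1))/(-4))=-1/63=-0.02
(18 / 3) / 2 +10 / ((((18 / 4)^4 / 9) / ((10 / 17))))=38779 / 12393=3.13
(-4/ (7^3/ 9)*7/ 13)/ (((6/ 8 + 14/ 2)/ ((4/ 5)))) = -576/ 98735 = -0.01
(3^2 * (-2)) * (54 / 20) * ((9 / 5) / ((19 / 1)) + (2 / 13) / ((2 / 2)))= -74601 / 6175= -12.08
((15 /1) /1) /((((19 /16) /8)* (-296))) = -240 /703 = -0.34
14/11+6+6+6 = 19.27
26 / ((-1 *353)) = -26 / 353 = -0.07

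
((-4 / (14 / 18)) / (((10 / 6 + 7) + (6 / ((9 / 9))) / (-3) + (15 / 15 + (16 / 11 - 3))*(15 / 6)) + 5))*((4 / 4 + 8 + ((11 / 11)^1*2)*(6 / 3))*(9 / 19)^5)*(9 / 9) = -227988189 / 1473278905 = -0.15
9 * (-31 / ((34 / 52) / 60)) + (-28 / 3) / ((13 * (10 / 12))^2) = -1838894712 / 71825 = -25602.43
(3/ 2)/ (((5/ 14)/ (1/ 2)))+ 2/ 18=199/ 90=2.21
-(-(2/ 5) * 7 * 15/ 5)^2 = -1764/ 25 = -70.56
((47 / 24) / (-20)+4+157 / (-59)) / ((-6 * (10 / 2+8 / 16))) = -35147 / 934560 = -0.04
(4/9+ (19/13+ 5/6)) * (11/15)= 7051/3510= 2.01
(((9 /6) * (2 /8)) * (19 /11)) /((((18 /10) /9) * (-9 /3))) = -95 /88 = -1.08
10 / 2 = 5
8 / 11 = 0.73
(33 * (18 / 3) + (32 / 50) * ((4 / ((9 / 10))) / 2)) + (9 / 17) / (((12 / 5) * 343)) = 209310251 / 1049580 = 199.42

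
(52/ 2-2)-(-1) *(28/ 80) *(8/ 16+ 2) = 199/ 8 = 24.88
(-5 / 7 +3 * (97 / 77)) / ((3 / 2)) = 2.04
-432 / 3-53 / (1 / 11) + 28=-699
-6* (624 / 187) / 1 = -3744 / 187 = -20.02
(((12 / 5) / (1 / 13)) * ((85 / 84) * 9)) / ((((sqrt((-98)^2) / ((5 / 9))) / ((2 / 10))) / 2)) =221 / 343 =0.64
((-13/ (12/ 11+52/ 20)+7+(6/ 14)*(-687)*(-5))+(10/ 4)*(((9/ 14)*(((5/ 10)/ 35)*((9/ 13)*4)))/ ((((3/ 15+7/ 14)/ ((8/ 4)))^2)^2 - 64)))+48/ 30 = 155205865215879/ 105066203515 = 1477.22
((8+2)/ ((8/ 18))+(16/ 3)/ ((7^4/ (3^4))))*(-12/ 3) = -217818/ 2401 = -90.72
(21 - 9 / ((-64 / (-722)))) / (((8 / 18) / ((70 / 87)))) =-270585 / 1856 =-145.79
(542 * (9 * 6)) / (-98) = -14634 / 49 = -298.65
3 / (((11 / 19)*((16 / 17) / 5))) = 4845 / 176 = 27.53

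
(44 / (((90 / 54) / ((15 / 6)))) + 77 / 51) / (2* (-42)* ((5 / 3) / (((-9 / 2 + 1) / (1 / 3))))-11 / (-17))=3443 / 713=4.83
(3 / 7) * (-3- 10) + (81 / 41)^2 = -19632 / 11767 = -1.67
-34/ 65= -0.52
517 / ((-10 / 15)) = -1551 / 2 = -775.50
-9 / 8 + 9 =63 / 8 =7.88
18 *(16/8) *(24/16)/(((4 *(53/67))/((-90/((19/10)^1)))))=-814050/1007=-808.39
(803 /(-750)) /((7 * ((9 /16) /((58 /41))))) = -372592 /968625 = -0.38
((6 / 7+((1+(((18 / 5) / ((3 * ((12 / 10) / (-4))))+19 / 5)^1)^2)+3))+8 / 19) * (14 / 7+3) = 17683 / 665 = 26.59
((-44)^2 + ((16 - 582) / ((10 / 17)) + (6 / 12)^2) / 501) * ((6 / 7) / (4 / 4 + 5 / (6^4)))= 12557903688 / 7604345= 1651.41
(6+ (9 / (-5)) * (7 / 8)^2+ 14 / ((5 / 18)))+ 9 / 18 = 17767 / 320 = 55.52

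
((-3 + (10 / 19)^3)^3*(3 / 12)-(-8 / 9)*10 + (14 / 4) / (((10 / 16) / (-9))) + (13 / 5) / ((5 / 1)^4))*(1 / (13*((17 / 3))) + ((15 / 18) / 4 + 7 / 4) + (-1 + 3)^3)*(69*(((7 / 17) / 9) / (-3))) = 14628046905692239930866403 / 29459805637503582900000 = 496.54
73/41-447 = -445.22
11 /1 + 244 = 255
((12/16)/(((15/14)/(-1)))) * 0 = 0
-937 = -937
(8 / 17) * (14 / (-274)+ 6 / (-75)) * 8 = -28736 / 58225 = -0.49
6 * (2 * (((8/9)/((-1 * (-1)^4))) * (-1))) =32/3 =10.67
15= 15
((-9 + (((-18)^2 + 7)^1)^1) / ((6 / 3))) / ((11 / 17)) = 248.82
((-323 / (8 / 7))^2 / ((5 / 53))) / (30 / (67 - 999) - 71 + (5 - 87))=-63129582229 / 11410080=-5532.79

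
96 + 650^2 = 422596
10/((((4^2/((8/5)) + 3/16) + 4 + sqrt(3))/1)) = 36320/50761-2560 *sqrt(3)/50761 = 0.63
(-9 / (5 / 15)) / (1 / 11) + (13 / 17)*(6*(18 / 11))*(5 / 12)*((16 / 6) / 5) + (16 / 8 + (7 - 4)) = -54292 / 187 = -290.33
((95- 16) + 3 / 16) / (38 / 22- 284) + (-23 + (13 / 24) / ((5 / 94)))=-650669 / 49680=-13.10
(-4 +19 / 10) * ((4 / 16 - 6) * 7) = 3381 / 40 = 84.52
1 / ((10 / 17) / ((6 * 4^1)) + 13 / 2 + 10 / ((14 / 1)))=1428 / 10337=0.14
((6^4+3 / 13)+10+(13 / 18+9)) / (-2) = -307933 / 468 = -657.98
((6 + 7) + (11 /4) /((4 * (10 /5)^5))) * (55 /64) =366685 /32768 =11.19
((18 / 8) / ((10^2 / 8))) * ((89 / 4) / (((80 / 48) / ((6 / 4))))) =7209 / 2000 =3.60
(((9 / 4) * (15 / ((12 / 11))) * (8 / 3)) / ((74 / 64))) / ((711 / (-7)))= -6160 / 8769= -0.70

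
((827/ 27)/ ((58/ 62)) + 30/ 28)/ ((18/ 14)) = 370663/ 14094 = 26.30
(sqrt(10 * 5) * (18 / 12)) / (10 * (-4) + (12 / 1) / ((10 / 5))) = -15 * sqrt(2) / 68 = -0.31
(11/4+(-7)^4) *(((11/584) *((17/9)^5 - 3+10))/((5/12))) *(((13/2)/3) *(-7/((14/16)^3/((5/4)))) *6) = -13442928928000/23468697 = -572802.53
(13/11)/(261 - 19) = 13/2662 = 0.00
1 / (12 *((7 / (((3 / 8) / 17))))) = 1 / 3808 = 0.00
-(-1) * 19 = 19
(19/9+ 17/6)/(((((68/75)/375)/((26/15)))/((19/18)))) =13739375/3672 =3741.66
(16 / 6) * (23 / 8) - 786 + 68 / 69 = -17879 / 23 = -777.35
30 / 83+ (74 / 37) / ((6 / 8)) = 754 / 249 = 3.03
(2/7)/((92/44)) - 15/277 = 3679/44597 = 0.08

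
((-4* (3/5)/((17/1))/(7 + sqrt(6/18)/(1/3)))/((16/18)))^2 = 9477/15288100 - 5103* sqrt(3)/30576200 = 0.00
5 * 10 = 50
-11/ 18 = -0.61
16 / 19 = 0.84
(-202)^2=40804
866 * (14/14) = 866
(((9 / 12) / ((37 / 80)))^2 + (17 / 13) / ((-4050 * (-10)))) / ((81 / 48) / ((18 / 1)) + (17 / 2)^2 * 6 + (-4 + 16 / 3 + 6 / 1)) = 15163386184 / 2542486093875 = 0.01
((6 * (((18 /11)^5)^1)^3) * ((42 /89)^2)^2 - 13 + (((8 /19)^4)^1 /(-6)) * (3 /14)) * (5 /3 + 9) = 3577570143305777246752257161456608 /717272206111532866761928269231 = 4987.74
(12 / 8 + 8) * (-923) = -17537 / 2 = -8768.50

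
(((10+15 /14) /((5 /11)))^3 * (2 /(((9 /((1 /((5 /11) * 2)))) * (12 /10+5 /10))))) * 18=436170031 /11662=37400.96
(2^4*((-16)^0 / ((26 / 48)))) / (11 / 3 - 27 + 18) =-72 / 13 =-5.54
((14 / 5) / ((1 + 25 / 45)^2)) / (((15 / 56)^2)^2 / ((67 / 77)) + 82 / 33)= 17972140032 / 38685256535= 0.46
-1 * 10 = -10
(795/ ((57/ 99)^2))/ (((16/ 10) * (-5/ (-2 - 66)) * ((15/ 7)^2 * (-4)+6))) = -240391305/ 145844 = -1648.28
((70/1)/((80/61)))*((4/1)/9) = 427/18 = 23.72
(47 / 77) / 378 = 47 / 29106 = 0.00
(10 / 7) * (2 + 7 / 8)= 115 / 28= 4.11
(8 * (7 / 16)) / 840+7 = 1681 / 240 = 7.00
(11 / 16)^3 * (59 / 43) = 78529 / 176128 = 0.45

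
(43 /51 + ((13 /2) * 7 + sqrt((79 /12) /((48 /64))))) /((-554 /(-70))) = 35 * sqrt(79) /831 + 165445 /28254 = 6.23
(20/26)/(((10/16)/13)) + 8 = 24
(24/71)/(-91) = -24/6461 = -0.00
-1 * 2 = -2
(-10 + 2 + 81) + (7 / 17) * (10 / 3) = 3793 / 51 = 74.37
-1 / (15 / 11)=-0.73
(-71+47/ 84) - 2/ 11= -70.62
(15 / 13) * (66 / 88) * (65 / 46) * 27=6075 / 184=33.02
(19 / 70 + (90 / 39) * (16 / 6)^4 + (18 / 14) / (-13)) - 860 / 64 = 20330237 / 196560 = 103.43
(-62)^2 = 3844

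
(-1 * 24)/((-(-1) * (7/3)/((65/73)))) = -4680/511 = -9.16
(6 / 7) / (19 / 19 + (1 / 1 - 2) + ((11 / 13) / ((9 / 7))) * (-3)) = -234 / 539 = -0.43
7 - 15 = -8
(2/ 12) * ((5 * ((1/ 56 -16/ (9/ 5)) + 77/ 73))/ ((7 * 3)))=-1437875/ 4635792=-0.31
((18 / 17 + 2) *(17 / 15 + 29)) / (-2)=-11752 / 255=-46.09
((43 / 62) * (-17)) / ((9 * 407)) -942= -942.00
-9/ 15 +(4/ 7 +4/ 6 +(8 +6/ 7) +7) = 1732/ 105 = 16.50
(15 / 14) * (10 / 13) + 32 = 2987 / 91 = 32.82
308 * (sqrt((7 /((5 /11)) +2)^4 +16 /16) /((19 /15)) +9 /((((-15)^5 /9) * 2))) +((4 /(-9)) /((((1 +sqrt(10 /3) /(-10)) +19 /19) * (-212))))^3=73618.87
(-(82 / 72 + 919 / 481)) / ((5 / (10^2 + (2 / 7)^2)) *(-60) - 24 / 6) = 32369465 / 74276982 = 0.44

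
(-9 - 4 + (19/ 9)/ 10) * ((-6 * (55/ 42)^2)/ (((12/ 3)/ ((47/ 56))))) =32728685/ 1185408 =27.61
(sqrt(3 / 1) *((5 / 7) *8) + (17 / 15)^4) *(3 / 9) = 83521 / 151875 + 40 *sqrt(3) / 21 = 3.85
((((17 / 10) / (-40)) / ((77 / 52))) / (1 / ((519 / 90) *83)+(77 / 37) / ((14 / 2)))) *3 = -352240629 / 1224754300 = -0.29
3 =3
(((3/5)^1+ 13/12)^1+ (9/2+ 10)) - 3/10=953/60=15.88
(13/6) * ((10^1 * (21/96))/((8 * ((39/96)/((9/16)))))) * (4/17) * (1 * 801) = 84105/544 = 154.60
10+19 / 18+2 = 235 / 18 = 13.06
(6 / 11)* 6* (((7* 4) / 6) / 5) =168 / 55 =3.05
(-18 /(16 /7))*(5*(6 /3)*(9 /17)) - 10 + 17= -2359 /68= -34.69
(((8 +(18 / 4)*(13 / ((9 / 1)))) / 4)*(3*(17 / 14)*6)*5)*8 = 22185 / 7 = 3169.29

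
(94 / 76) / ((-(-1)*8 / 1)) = 47 / 304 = 0.15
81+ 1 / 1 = 82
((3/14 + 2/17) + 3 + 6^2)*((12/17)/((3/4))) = 74888/2023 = 37.02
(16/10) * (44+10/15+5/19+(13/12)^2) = 126139/1710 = 73.77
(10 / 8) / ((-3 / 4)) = -1.67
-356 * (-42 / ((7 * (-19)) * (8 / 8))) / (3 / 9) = -6408 / 19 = -337.26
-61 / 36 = -1.69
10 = 10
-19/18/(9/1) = -19/162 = -0.12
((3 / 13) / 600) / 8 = 1 / 20800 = 0.00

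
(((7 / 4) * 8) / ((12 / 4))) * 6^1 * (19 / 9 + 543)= 137368 / 9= 15263.11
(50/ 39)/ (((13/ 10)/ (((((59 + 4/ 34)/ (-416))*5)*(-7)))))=1465625/ 298792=4.91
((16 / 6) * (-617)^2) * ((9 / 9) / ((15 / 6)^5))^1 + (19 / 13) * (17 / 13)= 16473157021 / 1584375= 10397.26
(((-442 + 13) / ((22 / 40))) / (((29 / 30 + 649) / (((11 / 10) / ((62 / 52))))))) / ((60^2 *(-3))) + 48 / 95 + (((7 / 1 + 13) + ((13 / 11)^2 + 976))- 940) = 2413950016403 / 41690226930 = 57.90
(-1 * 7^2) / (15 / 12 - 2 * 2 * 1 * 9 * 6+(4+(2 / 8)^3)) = 3136 / 13487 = 0.23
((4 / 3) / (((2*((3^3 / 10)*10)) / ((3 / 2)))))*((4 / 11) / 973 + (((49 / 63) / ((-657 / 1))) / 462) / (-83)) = 1070879 / 77359530654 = 0.00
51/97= 0.53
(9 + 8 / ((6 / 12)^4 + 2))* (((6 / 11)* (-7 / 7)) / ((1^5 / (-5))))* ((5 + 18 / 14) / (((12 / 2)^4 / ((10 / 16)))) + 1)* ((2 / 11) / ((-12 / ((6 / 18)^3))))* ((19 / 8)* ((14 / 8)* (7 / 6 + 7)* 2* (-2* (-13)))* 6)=-468057806125 / 2235568896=-209.37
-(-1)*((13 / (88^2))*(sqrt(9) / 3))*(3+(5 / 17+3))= 0.01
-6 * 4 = -24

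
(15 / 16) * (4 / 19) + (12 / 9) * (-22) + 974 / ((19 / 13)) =637.29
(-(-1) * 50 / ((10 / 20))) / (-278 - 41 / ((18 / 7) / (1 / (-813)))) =-292680 / 813593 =-0.36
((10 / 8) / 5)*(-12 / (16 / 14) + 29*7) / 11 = 35 / 8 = 4.38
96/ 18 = 16/ 3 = 5.33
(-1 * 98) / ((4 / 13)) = -637 / 2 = -318.50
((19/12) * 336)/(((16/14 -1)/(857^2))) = 2735088076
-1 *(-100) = 100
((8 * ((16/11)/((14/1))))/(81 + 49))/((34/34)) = 32/5005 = 0.01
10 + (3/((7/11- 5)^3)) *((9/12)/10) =4913869/491520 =10.00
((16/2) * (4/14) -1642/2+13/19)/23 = -108798/3059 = -35.57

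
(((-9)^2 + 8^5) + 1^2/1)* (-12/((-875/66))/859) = 1040688/30065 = 34.61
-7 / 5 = -1.40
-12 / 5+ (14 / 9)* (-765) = -5962 / 5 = -1192.40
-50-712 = -762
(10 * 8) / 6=13.33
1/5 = 0.20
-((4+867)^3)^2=-436625333178768721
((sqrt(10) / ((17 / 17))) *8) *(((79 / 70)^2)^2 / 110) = 0.37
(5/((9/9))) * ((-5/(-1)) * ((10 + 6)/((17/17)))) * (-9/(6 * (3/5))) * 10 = -10000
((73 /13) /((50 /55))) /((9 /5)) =803 /234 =3.43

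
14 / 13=1.08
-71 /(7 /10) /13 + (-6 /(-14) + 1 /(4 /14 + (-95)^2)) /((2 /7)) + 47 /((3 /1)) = 9.36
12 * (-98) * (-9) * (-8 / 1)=-84672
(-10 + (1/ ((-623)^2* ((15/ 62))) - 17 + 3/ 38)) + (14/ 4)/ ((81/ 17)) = -78209902339/ 2986652655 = -26.19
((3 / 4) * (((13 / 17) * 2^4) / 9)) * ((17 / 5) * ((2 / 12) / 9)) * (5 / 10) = 13 / 405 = 0.03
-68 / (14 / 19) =-646 / 7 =-92.29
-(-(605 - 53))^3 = 168196608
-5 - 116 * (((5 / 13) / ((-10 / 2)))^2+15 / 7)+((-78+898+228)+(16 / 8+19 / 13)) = 943092 / 1183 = 797.20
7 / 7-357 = -356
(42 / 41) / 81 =14 / 1107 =0.01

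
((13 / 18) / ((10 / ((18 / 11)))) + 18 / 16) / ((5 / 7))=3829 / 2200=1.74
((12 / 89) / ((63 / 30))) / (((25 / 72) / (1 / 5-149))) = -428544 / 15575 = -27.51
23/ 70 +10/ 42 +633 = 19007/ 30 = 633.57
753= 753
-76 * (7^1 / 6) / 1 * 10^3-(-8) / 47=-12501976 / 141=-88666.50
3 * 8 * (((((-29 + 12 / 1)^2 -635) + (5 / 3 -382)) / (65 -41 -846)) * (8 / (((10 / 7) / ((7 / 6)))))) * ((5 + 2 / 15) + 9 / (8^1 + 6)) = 74007556 / 92475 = 800.30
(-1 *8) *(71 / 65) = -568 / 65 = -8.74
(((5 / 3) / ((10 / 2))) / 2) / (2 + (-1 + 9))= 1 / 60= 0.02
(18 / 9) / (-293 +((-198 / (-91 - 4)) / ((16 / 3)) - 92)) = -1520 / 292303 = -0.01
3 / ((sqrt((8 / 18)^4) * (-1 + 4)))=81 / 16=5.06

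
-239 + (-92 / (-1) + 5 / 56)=-8227 / 56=-146.91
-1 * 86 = -86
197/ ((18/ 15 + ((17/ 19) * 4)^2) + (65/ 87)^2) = 2691422865/ 199015859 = 13.52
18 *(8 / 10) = 72 / 5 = 14.40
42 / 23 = 1.83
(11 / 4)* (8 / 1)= 22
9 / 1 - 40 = -31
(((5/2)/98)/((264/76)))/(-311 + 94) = -95/2807112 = -0.00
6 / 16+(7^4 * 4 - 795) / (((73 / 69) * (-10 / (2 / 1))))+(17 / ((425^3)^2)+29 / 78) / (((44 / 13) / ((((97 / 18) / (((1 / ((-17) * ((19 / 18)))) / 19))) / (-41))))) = -8665436322830283540847577 / 5220251074757812500000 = -1659.97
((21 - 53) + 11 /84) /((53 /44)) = -29447 /1113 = -26.46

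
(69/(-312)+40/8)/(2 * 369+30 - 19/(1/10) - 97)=497/50024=0.01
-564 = -564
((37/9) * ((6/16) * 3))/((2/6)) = 111/8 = 13.88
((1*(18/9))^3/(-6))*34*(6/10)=-136/5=-27.20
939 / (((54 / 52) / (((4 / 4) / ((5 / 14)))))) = 113932 / 45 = 2531.82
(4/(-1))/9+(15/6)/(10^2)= -151/360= -0.42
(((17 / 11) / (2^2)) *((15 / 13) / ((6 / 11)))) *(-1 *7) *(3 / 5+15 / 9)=-2023 / 156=-12.97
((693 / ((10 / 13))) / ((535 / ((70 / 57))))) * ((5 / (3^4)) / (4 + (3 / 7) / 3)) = 49049 / 1591839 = 0.03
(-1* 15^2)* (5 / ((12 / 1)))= -375 / 4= -93.75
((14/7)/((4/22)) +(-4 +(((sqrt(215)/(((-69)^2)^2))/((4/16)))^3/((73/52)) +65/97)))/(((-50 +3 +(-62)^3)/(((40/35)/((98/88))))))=-0.00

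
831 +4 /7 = 5821 /7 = 831.57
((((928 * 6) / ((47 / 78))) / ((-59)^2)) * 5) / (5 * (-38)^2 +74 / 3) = 3257280 / 1777917269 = 0.00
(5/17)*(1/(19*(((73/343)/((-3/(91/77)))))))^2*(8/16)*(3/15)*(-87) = -1.01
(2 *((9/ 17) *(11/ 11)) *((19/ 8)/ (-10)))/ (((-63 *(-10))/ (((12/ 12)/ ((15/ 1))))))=-19/ 714000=-0.00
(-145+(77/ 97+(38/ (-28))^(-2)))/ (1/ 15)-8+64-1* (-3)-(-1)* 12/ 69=-1687918183/ 805391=-2095.77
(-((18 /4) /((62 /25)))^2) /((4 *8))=-50625 /492032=-0.10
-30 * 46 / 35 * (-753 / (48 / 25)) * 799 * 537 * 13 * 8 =690016051864.29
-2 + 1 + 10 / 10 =0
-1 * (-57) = 57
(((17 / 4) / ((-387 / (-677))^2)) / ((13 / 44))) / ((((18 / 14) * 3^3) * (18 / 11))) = 6599479271 / 8516164878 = 0.77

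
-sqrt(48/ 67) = -4 *sqrt(201)/ 67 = -0.85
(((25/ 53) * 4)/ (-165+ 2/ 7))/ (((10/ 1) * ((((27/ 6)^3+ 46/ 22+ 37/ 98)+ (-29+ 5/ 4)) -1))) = -60368/ 3417276389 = -0.00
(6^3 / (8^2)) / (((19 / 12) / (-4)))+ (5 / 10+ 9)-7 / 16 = 163 / 304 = 0.54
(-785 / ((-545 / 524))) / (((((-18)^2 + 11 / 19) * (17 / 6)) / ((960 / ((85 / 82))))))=147655922688 / 194266667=760.07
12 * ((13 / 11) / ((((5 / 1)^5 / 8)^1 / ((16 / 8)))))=2496 / 34375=0.07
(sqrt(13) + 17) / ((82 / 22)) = 11 * sqrt(13) / 41 + 187 / 41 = 5.53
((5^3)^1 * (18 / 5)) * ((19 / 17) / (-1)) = -8550 / 17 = -502.94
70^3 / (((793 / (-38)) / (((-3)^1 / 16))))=3081.81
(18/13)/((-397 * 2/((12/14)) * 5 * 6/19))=-171/180635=-0.00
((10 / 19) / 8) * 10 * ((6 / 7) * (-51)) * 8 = -30600 / 133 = -230.08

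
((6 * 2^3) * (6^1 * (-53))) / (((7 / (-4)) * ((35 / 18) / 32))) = 35168256 / 245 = 143543.90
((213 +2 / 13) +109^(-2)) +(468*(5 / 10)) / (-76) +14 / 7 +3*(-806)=-12947045993 / 5869214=-2205.93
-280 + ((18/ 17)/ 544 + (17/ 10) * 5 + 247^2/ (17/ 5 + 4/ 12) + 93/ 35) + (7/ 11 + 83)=28762433107/ 1780240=16156.49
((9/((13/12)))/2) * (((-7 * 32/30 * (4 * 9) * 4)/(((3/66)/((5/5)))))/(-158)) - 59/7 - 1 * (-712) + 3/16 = 762400363/575120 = 1325.64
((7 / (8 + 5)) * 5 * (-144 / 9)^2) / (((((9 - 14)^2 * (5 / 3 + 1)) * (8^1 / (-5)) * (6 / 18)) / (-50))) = 12600 / 13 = 969.23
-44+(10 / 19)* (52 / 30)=-2456 / 57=-43.09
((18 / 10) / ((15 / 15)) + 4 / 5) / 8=13 / 40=0.32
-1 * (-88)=88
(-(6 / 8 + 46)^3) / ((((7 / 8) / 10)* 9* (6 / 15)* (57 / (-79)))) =12914925925 / 28728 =449558.83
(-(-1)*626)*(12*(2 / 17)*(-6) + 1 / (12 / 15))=-153683 / 34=-4520.09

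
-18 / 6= -3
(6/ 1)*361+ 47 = 2213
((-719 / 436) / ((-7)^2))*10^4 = -1797500 / 5341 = -336.55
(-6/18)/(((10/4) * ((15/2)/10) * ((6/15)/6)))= -2.67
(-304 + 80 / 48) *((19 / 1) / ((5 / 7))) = -120631 / 15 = -8042.07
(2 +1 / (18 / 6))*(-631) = -4417 / 3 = -1472.33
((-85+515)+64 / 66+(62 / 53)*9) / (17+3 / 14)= 10810520 / 421509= 25.65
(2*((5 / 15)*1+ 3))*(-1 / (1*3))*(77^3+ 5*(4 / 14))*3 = -21304940 / 7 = -3043562.86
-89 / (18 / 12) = -178 / 3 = -59.33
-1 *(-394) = 394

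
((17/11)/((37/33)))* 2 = 102/37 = 2.76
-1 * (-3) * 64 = 192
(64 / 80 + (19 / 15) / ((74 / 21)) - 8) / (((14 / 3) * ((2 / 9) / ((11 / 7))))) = -751707 / 72520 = -10.37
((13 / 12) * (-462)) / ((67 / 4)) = -2002 / 67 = -29.88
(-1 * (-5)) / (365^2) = 0.00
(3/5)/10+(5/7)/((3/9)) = 771/350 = 2.20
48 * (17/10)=408/5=81.60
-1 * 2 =-2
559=559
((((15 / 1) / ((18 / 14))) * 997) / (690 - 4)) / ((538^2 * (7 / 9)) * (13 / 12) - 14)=44865 / 645278354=0.00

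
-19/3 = -6.33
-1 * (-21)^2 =-441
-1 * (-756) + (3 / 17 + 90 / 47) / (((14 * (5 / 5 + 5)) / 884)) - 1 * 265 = 168780 / 329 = 513.01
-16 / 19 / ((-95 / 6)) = 96 / 1805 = 0.05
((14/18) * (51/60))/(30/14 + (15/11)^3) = 1108723/7846200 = 0.14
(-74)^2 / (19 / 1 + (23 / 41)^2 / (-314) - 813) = -2890418984 / 419100725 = -6.90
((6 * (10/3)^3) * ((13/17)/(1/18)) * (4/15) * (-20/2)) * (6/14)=-416000/119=-3495.80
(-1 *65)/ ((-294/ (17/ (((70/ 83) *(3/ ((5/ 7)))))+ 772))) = 14844635/ 86436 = 171.74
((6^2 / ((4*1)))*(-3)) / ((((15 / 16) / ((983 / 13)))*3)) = -47184 / 65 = -725.91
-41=-41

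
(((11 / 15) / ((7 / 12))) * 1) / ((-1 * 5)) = -44 / 175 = -0.25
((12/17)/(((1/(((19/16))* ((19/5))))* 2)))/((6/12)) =1083/340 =3.19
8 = 8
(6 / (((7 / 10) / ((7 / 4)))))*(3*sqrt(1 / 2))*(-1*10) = -225*sqrt(2) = -318.20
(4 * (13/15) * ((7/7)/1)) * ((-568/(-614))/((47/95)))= 280592/43287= 6.48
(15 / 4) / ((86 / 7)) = 105 / 344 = 0.31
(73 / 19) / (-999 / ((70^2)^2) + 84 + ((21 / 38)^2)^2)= 6010987535000 / 131564159249973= 0.05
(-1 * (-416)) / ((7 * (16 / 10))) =260 / 7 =37.14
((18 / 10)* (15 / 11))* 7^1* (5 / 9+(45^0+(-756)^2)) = 108020598 / 11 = 9820054.36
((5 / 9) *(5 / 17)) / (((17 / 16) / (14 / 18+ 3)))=800 / 1377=0.58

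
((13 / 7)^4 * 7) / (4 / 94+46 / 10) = 6711835 / 374213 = 17.94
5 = 5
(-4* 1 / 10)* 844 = -1688 / 5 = -337.60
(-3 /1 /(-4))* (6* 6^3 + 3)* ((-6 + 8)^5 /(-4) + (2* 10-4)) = 7794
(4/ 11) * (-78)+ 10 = -202/ 11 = -18.36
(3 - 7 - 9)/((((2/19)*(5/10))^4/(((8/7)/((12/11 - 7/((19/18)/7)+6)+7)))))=2832657256/47299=59888.31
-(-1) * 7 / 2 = 7 / 2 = 3.50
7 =7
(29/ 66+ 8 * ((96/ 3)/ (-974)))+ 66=66.18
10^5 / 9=100000 / 9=11111.11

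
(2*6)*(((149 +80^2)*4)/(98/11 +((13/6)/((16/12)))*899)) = 27662976/129341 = 213.88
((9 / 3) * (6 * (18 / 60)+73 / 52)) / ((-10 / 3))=-7497 / 2600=-2.88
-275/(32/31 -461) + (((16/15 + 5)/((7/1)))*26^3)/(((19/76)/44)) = 191136652289/71295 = 2680926.46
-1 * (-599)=599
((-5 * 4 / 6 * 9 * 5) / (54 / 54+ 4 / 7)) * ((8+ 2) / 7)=-1500 / 11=-136.36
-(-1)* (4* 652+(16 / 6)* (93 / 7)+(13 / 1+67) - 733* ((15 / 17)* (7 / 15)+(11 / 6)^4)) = -903620891 / 154224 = -5859.15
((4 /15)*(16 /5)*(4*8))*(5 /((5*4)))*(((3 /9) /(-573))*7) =-3584 /128925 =-0.03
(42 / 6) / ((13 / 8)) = 56 / 13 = 4.31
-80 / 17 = -4.71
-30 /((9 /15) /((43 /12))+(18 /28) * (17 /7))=-210700 /12141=-17.35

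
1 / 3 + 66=199 / 3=66.33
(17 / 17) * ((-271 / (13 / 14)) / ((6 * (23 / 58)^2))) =-6381508 / 20631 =-309.32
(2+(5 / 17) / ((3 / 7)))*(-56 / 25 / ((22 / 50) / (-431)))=3306632 / 561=5894.17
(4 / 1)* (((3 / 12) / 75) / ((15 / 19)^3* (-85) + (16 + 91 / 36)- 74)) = -82308 / 600623075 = -0.00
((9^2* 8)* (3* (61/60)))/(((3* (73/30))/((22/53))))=434808/3869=112.38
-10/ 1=-10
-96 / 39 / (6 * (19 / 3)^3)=-144 / 89167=-0.00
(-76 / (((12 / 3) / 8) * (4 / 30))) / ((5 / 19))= -4332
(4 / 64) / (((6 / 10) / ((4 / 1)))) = 5 / 12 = 0.42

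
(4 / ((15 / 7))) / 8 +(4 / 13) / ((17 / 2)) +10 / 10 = 8417 / 6630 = 1.27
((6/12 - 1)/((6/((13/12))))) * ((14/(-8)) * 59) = 9.32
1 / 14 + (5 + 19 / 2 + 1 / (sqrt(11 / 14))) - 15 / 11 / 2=sqrt(154) / 11 + 2139 / 154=15.02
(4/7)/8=1/14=0.07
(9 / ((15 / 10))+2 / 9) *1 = 56 / 9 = 6.22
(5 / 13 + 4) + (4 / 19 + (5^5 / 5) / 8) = 163455 / 1976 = 82.72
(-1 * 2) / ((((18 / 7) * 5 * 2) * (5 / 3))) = -7 / 150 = -0.05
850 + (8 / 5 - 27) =4123 / 5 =824.60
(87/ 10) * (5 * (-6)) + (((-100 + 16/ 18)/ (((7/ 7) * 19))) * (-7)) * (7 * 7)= 261325/ 171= 1528.22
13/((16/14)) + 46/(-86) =3729/344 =10.84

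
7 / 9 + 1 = 16 / 9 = 1.78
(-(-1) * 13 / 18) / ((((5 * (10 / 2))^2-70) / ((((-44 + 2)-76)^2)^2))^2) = 244325848173590144 / 2772225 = 88133484177.36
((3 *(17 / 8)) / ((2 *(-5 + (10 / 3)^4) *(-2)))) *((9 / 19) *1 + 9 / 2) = -780759 / 11667520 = -0.07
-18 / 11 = -1.64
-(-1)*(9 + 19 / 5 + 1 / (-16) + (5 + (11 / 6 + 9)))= 6857 / 240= 28.57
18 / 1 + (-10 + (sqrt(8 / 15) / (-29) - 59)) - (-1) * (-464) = -515 - 2 * sqrt(30) / 435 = -515.03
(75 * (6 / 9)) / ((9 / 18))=100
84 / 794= 42 / 397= 0.11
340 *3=1020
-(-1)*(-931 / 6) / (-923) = 0.17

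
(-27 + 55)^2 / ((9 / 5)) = 3920 / 9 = 435.56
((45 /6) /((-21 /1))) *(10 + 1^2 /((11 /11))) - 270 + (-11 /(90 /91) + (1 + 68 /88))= -1963117 /6930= -283.28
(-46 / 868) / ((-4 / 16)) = 46 / 217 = 0.21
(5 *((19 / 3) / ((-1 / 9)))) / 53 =-285 / 53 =-5.38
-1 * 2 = -2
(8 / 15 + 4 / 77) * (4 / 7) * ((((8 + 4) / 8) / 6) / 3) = 676 / 24255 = 0.03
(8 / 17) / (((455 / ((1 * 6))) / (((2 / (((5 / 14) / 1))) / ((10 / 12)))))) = 1152 / 27625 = 0.04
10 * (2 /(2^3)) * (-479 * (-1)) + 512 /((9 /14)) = 35891 /18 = 1993.94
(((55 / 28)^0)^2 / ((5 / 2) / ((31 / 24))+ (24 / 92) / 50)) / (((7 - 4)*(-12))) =-17825 / 1245348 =-0.01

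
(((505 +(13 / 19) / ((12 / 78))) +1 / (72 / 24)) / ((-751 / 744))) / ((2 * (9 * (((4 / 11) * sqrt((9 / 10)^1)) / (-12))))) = 39634430 * sqrt(10) / 128421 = 975.97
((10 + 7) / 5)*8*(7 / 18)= 476 / 45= 10.58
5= 5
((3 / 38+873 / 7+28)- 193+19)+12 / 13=-70141 / 3458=-20.28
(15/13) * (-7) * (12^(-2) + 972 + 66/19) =-93412025/11856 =-7878.88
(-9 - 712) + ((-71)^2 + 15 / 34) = 146895 / 34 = 4320.44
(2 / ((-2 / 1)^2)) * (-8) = -4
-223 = -223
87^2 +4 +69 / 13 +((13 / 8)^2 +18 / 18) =6308181 / 832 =7581.95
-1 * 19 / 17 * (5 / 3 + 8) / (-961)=0.01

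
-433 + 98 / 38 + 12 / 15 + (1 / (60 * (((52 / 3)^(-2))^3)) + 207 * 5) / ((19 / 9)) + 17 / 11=214168.85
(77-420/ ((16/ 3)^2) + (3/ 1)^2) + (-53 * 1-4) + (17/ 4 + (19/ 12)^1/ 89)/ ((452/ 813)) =14102799/ 643648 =21.91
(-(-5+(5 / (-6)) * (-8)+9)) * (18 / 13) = -192 / 13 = -14.77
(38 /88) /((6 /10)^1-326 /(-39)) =3705 /76868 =0.05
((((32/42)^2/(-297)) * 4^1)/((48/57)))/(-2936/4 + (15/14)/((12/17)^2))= 38912/3067375311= 0.00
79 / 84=0.94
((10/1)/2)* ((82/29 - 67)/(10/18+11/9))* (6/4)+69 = -201.73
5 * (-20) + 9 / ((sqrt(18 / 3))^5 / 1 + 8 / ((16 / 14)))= -772763 / 7727 + 324 * sqrt(6) / 7727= -99.91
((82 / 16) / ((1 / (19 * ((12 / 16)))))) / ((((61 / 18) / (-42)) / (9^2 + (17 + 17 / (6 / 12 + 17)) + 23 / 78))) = -5699879901 / 63440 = -89846.78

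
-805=-805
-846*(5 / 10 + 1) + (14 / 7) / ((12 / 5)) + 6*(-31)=-8725 / 6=-1454.17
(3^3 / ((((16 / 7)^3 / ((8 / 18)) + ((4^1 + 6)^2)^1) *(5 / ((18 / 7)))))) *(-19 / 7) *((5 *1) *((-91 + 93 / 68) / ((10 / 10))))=8564535 / 64328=133.14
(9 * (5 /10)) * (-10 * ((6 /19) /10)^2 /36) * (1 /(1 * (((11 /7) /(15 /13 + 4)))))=-4221 /1032460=-0.00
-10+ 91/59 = -499/59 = -8.46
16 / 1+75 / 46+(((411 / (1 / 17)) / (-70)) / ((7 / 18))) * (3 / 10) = -1672726 / 28175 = -59.37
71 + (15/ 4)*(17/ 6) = 653/ 8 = 81.62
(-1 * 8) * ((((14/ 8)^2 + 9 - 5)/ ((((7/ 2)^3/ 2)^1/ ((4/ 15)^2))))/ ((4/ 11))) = -39776/ 77175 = -0.52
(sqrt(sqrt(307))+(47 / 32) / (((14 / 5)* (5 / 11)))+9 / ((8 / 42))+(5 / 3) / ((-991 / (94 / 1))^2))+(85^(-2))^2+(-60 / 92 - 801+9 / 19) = -22665220529967613983557 / 30109512053743080000+307^(1 / 4) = -748.57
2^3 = 8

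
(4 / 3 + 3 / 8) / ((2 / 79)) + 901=46487 / 48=968.48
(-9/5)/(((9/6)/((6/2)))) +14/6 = -19/15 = -1.27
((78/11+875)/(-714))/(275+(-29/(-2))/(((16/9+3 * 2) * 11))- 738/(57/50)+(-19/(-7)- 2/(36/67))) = 5530710/1670765083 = 0.00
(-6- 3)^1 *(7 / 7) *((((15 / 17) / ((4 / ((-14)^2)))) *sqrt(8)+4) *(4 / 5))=-10584 *sqrt(2) / 17- 144 / 5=-909.27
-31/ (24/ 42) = -217/ 4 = -54.25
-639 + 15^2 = -414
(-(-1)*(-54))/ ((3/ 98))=-1764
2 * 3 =6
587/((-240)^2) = 587/57600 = 0.01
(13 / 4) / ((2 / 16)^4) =13312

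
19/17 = 1.12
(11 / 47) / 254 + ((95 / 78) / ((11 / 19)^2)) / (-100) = -39903191 / 1126708440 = -0.04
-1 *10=-10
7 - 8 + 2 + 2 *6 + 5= 18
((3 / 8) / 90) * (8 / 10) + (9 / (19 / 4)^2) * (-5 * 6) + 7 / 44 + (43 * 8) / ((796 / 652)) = 269.96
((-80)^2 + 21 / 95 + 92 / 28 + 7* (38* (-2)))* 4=15618208 / 665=23486.03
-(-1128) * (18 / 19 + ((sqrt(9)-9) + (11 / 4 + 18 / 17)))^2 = 364125309 / 208658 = 1745.08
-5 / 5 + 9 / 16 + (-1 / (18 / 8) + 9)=1169 / 144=8.12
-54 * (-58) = 3132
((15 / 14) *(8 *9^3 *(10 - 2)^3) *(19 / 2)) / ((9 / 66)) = 1560176640 / 7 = 222882377.14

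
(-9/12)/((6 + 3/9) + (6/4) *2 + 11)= -9/244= -0.04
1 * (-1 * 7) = -7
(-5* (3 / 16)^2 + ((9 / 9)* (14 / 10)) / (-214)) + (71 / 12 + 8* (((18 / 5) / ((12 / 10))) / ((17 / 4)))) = 11.38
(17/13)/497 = 17/6461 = 0.00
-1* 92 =-92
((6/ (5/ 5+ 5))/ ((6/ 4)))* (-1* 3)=-2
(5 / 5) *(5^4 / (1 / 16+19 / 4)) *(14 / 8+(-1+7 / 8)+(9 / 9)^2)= 3750 / 11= 340.91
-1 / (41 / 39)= -39 / 41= -0.95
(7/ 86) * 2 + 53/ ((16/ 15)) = 34297/ 688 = 49.85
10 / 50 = 1 / 5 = 0.20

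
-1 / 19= -0.05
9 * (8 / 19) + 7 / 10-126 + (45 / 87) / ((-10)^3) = -13390517 / 110200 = -121.51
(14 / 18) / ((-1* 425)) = -7 / 3825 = -0.00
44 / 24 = 11 / 6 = 1.83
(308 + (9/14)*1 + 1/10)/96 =1801/560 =3.22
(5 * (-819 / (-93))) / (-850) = -273 / 5270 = -0.05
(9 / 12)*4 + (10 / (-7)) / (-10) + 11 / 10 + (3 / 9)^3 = 8089 / 1890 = 4.28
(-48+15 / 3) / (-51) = 0.84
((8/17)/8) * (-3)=-3/17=-0.18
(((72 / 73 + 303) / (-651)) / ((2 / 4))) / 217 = -14794 / 3437497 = -0.00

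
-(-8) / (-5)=-8 / 5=-1.60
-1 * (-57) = 57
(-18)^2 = 324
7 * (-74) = -518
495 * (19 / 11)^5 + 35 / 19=2117577080 / 278179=7612.28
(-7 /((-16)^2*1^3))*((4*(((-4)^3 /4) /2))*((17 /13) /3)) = 119 /312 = 0.38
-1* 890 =-890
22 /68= 11 /34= 0.32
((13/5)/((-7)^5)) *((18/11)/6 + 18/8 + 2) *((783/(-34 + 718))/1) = -225069/281013040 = -0.00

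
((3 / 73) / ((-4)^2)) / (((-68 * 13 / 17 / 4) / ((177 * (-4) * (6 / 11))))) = 1593 / 20878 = 0.08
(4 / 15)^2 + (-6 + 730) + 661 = 311641 / 225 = 1385.07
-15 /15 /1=-1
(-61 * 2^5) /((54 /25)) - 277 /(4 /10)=-86195 /54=-1596.20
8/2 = 4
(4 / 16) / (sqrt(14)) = sqrt(14) / 56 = 0.07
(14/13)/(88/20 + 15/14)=980/4979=0.20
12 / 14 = 6 / 7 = 0.86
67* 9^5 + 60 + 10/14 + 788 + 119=27700755/7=3957250.71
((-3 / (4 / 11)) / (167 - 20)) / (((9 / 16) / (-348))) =34.72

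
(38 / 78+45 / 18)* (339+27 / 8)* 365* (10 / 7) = 388230425 / 728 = 533283.55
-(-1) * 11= 11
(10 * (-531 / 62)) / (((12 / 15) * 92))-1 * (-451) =449.84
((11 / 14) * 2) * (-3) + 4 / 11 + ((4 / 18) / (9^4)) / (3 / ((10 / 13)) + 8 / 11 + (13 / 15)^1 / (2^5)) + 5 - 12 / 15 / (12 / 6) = 1857499552 / 7449129765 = 0.25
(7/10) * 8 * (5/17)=28/17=1.65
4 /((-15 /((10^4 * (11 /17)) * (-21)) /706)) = 434896000 /17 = 25582117.65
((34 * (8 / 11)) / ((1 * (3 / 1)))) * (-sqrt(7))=-272 * sqrt(7) / 33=-21.81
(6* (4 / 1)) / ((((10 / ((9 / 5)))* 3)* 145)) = 36 / 3625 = 0.01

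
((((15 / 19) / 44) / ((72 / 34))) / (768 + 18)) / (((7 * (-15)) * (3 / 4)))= -17 / 124191144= -0.00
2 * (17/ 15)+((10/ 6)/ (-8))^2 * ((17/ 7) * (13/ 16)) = 758761/ 322560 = 2.35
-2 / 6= -1 / 3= -0.33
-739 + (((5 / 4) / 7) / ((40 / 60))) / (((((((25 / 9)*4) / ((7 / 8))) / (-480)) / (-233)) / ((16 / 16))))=12961 / 8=1620.12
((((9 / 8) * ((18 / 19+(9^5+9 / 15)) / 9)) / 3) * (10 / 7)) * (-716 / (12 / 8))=-1677785.39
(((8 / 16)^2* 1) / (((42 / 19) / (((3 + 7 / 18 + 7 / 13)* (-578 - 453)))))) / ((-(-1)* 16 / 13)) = -372.07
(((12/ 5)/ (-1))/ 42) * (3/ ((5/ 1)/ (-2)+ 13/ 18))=27/ 280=0.10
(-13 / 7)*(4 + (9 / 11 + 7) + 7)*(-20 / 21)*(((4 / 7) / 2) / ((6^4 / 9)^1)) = 1495 / 22638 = 0.07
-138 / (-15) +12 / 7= 382 / 35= 10.91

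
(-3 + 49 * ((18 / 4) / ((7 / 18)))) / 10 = 56.40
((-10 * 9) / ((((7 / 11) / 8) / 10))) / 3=-26400 / 7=-3771.43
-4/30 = -0.13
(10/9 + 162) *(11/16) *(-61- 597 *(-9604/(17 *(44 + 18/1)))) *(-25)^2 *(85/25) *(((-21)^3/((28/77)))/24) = -5397026509980875/3968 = -1360137729329.86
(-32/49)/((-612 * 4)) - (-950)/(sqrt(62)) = 2/7497 + 475 * sqrt(62)/31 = 120.65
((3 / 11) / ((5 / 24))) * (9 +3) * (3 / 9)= 288 / 55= 5.24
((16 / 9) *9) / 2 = 8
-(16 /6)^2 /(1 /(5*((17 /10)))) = -544 /9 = -60.44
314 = 314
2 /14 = 1 /7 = 0.14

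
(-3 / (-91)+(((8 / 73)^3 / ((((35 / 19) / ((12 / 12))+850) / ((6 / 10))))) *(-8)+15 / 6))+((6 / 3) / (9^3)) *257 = 26676189418687 / 8238388066650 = 3.24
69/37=1.86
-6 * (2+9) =-66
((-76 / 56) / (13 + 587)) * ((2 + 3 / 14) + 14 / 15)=-0.01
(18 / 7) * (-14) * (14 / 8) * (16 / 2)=-504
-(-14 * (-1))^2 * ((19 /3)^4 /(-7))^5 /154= 75179946915091916386711202 /92089462814811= 816379470757.44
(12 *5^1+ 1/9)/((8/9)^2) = 4869/64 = 76.08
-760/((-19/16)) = 640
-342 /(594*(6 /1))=-19 /198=-0.10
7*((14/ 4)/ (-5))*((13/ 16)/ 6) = -637/ 960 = -0.66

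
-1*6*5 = -30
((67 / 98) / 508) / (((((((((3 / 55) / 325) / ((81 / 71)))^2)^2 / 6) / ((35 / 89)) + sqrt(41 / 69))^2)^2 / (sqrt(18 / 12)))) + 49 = 49.00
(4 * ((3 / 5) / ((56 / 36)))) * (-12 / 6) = -108 / 35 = -3.09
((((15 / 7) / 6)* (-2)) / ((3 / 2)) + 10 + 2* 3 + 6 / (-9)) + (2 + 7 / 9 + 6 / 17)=17.99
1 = 1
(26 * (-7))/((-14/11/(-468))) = -66924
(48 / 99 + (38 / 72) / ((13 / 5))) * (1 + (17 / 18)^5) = 11718673925 / 9727496064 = 1.20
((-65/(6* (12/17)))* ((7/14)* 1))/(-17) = 65/144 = 0.45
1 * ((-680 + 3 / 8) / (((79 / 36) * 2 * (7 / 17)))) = -831861 / 2212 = -376.07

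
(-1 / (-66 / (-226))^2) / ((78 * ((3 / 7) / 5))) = -446915 / 254826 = -1.75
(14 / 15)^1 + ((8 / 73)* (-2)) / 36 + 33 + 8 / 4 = 118021 / 3285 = 35.93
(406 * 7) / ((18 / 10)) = 14210 / 9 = 1578.89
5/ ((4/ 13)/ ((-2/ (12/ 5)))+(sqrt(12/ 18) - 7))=-467025/ 679873 - 21125 * sqrt(6)/ 679873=-0.76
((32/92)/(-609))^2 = 0.00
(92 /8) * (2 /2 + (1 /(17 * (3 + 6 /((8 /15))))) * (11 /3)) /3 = 67873 /17442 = 3.89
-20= -20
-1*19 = -19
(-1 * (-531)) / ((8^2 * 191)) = 531 / 12224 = 0.04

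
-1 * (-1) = 1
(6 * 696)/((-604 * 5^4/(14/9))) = -0.02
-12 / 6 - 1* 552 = -554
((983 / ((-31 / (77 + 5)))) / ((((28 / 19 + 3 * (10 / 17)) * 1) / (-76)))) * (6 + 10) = 15829728704 / 16213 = 976360.25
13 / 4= 3.25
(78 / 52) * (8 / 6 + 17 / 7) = 79 / 14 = 5.64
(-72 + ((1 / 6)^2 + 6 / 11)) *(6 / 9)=-28285 / 594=-47.62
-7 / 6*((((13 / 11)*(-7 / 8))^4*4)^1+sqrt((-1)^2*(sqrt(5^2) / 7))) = -480024727 / 89954304 - sqrt(35) / 6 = -6.32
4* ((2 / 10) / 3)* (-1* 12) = -16 / 5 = -3.20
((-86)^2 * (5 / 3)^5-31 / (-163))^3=53469508362353547486391150937 / 62141485943529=860447856218692.59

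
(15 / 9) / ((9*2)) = 5 / 54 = 0.09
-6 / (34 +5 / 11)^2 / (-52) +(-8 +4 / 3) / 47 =-74642137 / 526587906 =-0.14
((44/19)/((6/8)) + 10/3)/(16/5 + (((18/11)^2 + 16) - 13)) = 73810/102049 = 0.72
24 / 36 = 2 / 3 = 0.67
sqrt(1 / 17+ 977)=sqrt(282370) / 17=31.26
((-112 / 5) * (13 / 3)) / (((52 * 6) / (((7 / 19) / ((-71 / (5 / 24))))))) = 49 / 145692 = 0.00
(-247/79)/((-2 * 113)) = 247/17854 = 0.01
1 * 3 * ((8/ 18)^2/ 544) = 1/ 918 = 0.00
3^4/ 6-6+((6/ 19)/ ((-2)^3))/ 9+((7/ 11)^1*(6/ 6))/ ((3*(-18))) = 168925/ 22572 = 7.48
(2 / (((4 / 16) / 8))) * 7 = 448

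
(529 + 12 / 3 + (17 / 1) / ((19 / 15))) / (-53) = -10382 / 1007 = -10.31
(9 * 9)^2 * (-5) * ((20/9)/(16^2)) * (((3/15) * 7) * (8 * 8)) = -25515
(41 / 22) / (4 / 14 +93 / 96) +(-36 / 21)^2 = 4.42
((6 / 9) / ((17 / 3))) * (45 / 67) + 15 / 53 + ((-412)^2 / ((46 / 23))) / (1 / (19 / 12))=134381.03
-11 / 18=-0.61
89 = 89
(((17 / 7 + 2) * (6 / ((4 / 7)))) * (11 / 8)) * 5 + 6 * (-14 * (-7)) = 14523 / 16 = 907.69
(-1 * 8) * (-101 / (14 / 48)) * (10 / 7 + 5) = 872640 / 49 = 17808.98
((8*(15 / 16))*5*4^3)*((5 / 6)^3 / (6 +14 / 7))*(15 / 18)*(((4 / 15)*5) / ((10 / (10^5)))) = 156250000 / 81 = 1929012.35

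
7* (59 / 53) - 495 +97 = -20681 / 53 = -390.21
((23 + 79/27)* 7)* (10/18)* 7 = 171500/243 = 705.76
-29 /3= -9.67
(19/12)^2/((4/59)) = 21299/576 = 36.98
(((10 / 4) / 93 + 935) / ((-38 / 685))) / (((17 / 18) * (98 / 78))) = -1991202525 / 140182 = -14204.41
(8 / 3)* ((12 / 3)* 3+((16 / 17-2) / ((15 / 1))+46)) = 39392 / 255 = 154.48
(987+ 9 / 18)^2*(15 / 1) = 58509375 / 4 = 14627343.75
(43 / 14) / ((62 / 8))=0.40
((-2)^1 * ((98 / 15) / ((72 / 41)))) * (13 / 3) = -26117 / 810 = -32.24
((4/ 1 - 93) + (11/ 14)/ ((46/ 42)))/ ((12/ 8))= -4061/ 69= -58.86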